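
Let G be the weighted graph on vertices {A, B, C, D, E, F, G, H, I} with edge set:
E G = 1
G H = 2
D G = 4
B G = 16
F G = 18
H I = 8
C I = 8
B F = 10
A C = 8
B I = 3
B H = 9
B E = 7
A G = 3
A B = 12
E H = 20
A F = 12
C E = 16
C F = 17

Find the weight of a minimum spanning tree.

Prim, starting at E.
Step 1: cheapest edge leaving the tree is E G (1); add G.
Step 2: cheapest edge leaving the tree is G H (2); add H.
Step 3: cheapest edge leaving the tree is A G (3); add A.
Step 4: cheapest edge leaving the tree is D G (4); add D.
Step 5: cheapest edge leaving the tree is B E (7); add B.
Step 6: cheapest edge leaving the tree is B I (3); add I.
Step 7: cheapest edge leaving the tree is A C (8); add C.
Step 8: cheapest edge leaving the tree is B F (10); add F.
MST edges: E G, G H, A G, D G, B E, B I, A C, B F; total weight 1+2+3+4+7+3+8+10 = 38.

38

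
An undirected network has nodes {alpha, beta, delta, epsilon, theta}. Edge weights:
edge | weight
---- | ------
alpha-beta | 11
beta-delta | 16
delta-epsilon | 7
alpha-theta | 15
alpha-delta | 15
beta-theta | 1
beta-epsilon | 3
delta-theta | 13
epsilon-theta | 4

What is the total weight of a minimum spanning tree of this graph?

22

Grow the tree from epsilon using Prim:
Step 1: cheapest edge leaving the tree is beta-epsilon (3); add beta.
Step 2: cheapest edge leaving the tree is beta-theta (1); add theta.
Step 3: cheapest edge leaving the tree is delta-epsilon (7); add delta.
Step 4: cheapest edge leaving the tree is alpha-beta (11); add alpha.
MST edges: beta-epsilon, beta-theta, delta-epsilon, alpha-beta; total weight 3+1+7+11 = 22.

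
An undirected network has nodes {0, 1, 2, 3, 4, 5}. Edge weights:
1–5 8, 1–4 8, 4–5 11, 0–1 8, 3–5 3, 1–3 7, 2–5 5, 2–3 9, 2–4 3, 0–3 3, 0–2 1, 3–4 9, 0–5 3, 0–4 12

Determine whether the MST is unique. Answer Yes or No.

Kruskal: consider edges lightest-first.
0–2 (1): add — endpoints in different components.
0–3 (3): add — endpoints in different components.
0–5 (3): add — endpoints in different components.
2–4 (3): add — endpoints in different components.
3–5 (3): skip — 3 and 5 already connected.
2–5 (5): skip — 2 and 5 already connected.
1–3 (7): add — endpoints in different components.
Non-tree edge 3–5 has weight 3, equal to the heaviest edge on its tree cycle — swapping gives another MST of the same weight. Not unique.

No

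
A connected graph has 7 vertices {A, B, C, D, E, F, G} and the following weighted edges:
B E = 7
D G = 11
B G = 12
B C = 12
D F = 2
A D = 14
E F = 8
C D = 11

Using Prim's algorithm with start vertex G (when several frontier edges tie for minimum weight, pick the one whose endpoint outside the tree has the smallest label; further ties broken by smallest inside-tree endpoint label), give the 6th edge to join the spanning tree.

A-D

Prim, starting at G.
Step 1: cheapest edge leaving the tree is D G (11); add D.
Step 2: cheapest edge leaving the tree is D F (2); add F.
Step 3: cheapest edge leaving the tree is E F (8); add E.
Step 4: cheapest edge leaving the tree is B E (7); add B.
Step 5: cheapest edge leaving the tree is C D (11); add C.
Step 6: cheapest edge leaving the tree is A D (14); add A.
The 6th edge added is A D.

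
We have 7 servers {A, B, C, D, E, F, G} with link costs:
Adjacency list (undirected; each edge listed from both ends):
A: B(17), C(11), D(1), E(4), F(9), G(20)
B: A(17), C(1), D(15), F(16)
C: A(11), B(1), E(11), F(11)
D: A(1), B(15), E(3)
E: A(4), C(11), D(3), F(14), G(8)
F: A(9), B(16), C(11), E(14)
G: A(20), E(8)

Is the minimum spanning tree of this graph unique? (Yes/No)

Kruskal: consider edges lightest-first.
A D (1): add. Components now {A,D} {B} {C} {E} {F} {G}
B C (1): add. Components now {A,D} {B,C} {E} {F} {G}
D E (3): add. Components now {A,D,E} {B,C} {F} {G}
A E (4): skip — A and E already connected.
E G (8): add. Components now {A,D,E,G} {B,C} {F}
A F (9): add. Components now {A,D,E,F,G} {B,C}
A C (11): add. Components now {A,B,C,D,E,F,G}
Non-tree edge C E has weight 11, equal to the heaviest edge on its tree cycle — swapping gives another MST of the same weight. Not unique.

No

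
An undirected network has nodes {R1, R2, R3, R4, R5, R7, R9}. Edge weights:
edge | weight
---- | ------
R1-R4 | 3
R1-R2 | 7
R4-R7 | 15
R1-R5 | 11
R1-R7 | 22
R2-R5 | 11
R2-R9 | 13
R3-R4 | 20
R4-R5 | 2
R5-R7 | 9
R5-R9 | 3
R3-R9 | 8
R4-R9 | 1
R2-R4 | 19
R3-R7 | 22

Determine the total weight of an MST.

Prim's algorithm from R4:
Step 1: cheapest edge leaving the tree is R4-R9 (1); add R9.
Step 2: cheapest edge leaving the tree is R4-R5 (2); add R5.
Step 3: cheapest edge leaving the tree is R1-R4 (3); add R1.
Step 4: cheapest edge leaving the tree is R1-R2 (7); add R2.
Step 5: cheapest edge leaving the tree is R3-R9 (8); add R3.
Step 6: cheapest edge leaving the tree is R5-R7 (9); add R7.
MST edges: R4-R9, R4-R5, R1-R4, R1-R2, R3-R9, R5-R7; total weight 1+2+3+7+8+9 = 30.

30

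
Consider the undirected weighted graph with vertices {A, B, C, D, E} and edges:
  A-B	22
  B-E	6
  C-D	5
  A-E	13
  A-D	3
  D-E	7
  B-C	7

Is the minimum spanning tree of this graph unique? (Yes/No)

No

Kruskal: consider edges lightest-first.
A-D (3): add. Components now {A,D} {B} {C} {E}
C-D (5): add. Components now {A,C,D} {B} {E}
B-E (6): add. Components now {A,C,D} {B,E}
B-C (7): add. Components now {A,B,C,D,E}
Non-tree edge D-E has weight 7, equal to the heaviest edge on its tree cycle — swapping gives another MST of the same weight. Not unique.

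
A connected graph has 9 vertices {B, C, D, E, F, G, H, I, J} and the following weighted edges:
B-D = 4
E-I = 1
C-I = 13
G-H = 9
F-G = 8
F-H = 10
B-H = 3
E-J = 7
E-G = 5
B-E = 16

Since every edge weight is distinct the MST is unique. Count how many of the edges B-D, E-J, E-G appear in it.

Kruskal: consider edges lightest-first.
E-I (1): add — endpoints in different components.
B-H (3): add — endpoints in different components.
B-D (4): add — endpoints in different components.
E-G (5): add — endpoints in different components.
E-J (7): add — endpoints in different components.
F-G (8): add — endpoints in different components.
G-H (9): add — endpoints in different components.
F-H (10): skip — F and H already connected.
C-I (13): add — endpoints in different components.
MST edge set: {E-I, B-H, B-D, E-G, E-J, F-G, G-H, C-I}.
Of the listed edges, {B-D, E-J, E-G} are in the MST → 3.

3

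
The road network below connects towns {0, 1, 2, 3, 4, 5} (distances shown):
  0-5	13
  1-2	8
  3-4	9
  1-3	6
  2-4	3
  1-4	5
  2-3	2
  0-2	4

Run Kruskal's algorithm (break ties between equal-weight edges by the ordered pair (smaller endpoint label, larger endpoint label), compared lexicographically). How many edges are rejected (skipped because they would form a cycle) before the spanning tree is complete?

Kruskal's algorithm — process edges by increasing weight (ties by edge label):
2-3 (2): add — endpoints in different components.
2-4 (3): add — endpoints in different components.
0-2 (4): add — endpoints in different components.
1-4 (5): add — endpoints in different components.
1-3 (6): skip — 1 and 3 already connected.
1-2 (8): skip — 1 and 2 already connected.
3-4 (9): skip — 3 and 4 already connected.
0-5 (13): add — endpoints in different components.
Edges rejected before the tree was complete: 3.

3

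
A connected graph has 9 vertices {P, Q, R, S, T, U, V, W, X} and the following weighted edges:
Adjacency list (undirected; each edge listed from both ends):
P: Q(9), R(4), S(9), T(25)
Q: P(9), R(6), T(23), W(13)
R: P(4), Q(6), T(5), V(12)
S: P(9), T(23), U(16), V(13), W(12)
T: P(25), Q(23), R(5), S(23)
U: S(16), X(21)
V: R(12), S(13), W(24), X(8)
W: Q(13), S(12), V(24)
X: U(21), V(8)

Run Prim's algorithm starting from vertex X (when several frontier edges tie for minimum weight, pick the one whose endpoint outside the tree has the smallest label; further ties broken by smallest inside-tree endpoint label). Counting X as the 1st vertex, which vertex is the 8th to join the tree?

Prim's algorithm from X:
Step 1: cheapest edge leaving the tree is V–X (8); add V.
Step 2: cheapest edge leaving the tree is R–V (12); add R.
Step 3: cheapest edge leaving the tree is P–R (4); add P.
Step 4: cheapest edge leaving the tree is R–T (5); add T.
Step 5: cheapest edge leaving the tree is Q–R (6); add Q.
Step 6: cheapest edge leaving the tree is P–S (9); add S.
Step 7: cheapest edge leaving the tree is S–W (12); add W.
Step 8: cheapest edge leaving the tree is S–U (16); add U.
Vertex order: X, V, R, P, T, Q, S, W, U. The 8th vertex is W.

W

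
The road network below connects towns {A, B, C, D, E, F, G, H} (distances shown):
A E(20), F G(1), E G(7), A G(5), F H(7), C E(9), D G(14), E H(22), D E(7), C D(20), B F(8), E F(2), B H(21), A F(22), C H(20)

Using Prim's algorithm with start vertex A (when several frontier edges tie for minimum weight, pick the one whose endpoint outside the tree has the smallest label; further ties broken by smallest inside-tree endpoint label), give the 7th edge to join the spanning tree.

C-E

Grow the tree from A using Prim:
Step 1: cheapest edge leaving the tree is A G (5); add G.
Step 2: cheapest edge leaving the tree is F G (1); add F.
Step 3: cheapest edge leaving the tree is E F (2); add E.
Step 4: cheapest edge leaving the tree is D E (7); add D.
Step 5: cheapest edge leaving the tree is F H (7); add H.
Step 6: cheapest edge leaving the tree is B F (8); add B.
Step 7: cheapest edge leaving the tree is C E (9); add C.
The 7th edge added is C E.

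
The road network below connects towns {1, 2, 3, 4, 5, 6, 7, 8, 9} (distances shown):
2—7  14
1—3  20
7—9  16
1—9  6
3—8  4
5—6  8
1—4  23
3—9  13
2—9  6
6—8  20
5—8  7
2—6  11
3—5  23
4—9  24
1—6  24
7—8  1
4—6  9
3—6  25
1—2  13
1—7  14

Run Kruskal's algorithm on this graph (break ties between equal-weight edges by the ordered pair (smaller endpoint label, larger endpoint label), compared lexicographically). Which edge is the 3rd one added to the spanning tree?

Sort edges by weight, then run Kruskal:
7—8 (1): add — endpoints in different components.
3—8 (4): add — endpoints in different components.
1—9 (6): add — endpoints in different components.
2—9 (6): add — endpoints in different components.
5—8 (7): add — endpoints in different components.
5—6 (8): add — endpoints in different components.
4—6 (9): add — endpoints in different components.
2—6 (11): add — endpoints in different components.
The 3rd edge added is 1—9.

1-9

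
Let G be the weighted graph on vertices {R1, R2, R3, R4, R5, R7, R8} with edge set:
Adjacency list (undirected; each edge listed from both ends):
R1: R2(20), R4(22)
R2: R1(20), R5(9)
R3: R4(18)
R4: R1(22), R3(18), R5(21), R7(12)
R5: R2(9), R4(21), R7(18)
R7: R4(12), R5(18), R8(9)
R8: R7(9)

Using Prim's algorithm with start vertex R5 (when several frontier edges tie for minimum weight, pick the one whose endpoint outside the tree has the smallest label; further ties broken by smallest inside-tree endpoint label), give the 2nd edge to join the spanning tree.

Grow the tree from R5 using Prim:
Step 1: cheapest edge leaving the tree is R2-R5 (9); add R2.
Step 2: cheapest edge leaving the tree is R5-R7 (18); add R7.
Step 3: cheapest edge leaving the tree is R7-R8 (9); add R8.
Step 4: cheapest edge leaving the tree is R4-R7 (12); add R4.
Step 5: cheapest edge leaving the tree is R3-R4 (18); add R3.
Step 6: cheapest edge leaving the tree is R1-R2 (20); add R1.
The 2nd edge added is R5-R7.

R5-R7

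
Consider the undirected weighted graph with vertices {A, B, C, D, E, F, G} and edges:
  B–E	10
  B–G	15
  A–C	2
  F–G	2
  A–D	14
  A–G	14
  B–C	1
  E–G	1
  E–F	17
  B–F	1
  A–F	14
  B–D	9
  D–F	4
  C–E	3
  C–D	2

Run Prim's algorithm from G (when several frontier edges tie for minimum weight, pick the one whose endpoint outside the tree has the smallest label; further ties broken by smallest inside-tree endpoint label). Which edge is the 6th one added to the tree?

C-D

Prim's algorithm from G:
Step 1: cheapest edge leaving the tree is E–G (1); add E.
Step 2: cheapest edge leaving the tree is F–G (2); add F.
Step 3: cheapest edge leaving the tree is B–F (1); add B.
Step 4: cheapest edge leaving the tree is B–C (1); add C.
Step 5: cheapest edge leaving the tree is A–C (2); add A.
Step 6: cheapest edge leaving the tree is C–D (2); add D.
The 6th edge added is C–D.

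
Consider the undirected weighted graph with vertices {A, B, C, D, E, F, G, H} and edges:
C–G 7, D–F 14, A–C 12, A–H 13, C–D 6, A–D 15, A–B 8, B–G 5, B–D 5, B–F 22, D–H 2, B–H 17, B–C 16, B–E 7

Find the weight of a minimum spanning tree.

47

Prim, starting at A.
Step 1: cheapest edge leaving the tree is A–B (8); add B.
Step 2: cheapest edge leaving the tree is B–D (5); add D.
Step 3: cheapest edge leaving the tree is D–H (2); add H.
Step 4: cheapest edge leaving the tree is B–G (5); add G.
Step 5: cheapest edge leaving the tree is C–D (6); add C.
Step 6: cheapest edge leaving the tree is B–E (7); add E.
Step 7: cheapest edge leaving the tree is D–F (14); add F.
MST edges: A–B, B–D, D–H, B–G, C–D, B–E, D–F; total weight 8+5+2+5+6+7+14 = 47.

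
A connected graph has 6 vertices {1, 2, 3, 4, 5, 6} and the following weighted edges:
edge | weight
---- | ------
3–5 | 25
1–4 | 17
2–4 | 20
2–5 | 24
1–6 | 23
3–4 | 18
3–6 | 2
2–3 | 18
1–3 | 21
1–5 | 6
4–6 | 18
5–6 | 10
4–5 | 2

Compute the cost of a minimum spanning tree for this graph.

38

Kruskal: consider edges lightest-first.
3–6 (2): add. Components now {1} {2} {3,6} {4} {5}
4–5 (2): add. Components now {1} {2} {3,6} {4,5}
1–5 (6): add. Components now {1,4,5} {2} {3,6}
5–6 (10): add. Components now {1,3,4,5,6} {2}
1–4 (17): skip — 1 and 4 already connected.
2–3 (18): add. Components now {1,2,3,4,5,6}
MST edges: 3–6, 4–5, 1–5, 5–6, 2–3; total weight 2+2+6+10+18 = 38.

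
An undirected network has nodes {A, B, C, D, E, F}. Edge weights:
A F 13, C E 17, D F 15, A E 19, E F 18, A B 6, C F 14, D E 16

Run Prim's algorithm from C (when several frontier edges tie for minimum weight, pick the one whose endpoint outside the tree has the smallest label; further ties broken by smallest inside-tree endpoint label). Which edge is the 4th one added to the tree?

Grow the tree from C using Prim:
Step 1: cheapest edge leaving the tree is C F (14); add F.
Step 2: cheapest edge leaving the tree is A F (13); add A.
Step 3: cheapest edge leaving the tree is A B (6); add B.
Step 4: cheapest edge leaving the tree is D F (15); add D.
Step 5: cheapest edge leaving the tree is D E (16); add E.
The 4th edge added is D F.

D-F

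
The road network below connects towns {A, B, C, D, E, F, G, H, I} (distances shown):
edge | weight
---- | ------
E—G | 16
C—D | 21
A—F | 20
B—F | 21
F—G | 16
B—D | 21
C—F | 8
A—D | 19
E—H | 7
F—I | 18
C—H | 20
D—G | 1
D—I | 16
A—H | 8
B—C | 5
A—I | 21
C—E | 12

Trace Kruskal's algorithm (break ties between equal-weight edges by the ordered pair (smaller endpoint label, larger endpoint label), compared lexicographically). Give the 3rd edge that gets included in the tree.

E-H

Sort edges by weight, then run Kruskal:
D—G (1): add — endpoints in different components.
B—C (5): add — endpoints in different components.
E—H (7): add — endpoints in different components.
A—H (8): add — endpoints in different components.
C—F (8): add — endpoints in different components.
C—E (12): add — endpoints in different components.
D—I (16): add — endpoints in different components.
E—G (16): add — endpoints in different components.
The 3rd edge added is E—H.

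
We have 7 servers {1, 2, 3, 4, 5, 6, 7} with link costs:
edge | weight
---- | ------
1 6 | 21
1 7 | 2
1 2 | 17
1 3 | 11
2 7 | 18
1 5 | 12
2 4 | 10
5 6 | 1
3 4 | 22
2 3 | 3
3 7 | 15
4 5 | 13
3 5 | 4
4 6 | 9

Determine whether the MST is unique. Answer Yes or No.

Yes

Kruskal's algorithm — process edges by increasing weight (ties by edge label):
5 6 (1): add. Components now {1} {2} {3} {4} {5,6} {7}
1 7 (2): add. Components now {1,7} {2} {3} {4} {5,6}
2 3 (3): add. Components now {1,7} {2,3} {4} {5,6}
3 5 (4): add. Components now {1,7} {2,3,5,6} {4}
4 6 (9): add. Components now {1,7} {2,3,4,5,6}
2 4 (10): skip — 2 and 4 already connected.
1 3 (11): add. Components now {1,2,3,4,5,6,7}
Every non-tree edge has weight strictly greater than the heaviest edge on the tree path between its endpoints, so the MST is unique.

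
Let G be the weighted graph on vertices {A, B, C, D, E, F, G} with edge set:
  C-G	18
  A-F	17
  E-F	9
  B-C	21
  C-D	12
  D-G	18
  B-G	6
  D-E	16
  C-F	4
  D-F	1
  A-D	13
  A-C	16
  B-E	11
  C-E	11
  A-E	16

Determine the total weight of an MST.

44

Kruskal's algorithm — process edges by increasing weight (ties by edge label):
D-F (1): add — endpoints in different components.
C-F (4): add — endpoints in different components.
B-G (6): add — endpoints in different components.
E-F (9): add — endpoints in different components.
B-E (11): add — endpoints in different components.
C-E (11): skip — C and E already connected.
C-D (12): skip — C and D already connected.
A-D (13): add — endpoints in different components.
MST edges: D-F, C-F, B-G, E-F, B-E, A-D; total weight 1+4+6+9+11+13 = 44.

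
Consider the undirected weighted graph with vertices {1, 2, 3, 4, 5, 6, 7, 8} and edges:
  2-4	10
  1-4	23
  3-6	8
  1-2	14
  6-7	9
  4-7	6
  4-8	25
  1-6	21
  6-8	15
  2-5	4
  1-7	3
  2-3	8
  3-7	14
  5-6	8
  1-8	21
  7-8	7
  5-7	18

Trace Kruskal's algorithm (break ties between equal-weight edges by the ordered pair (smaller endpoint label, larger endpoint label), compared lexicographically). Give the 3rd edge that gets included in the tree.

4-7

Kruskal's algorithm — process edges by increasing weight (ties by edge label):
1-7 (3): add — endpoints in different components.
2-5 (4): add — endpoints in different components.
4-7 (6): add — endpoints in different components.
7-8 (7): add — endpoints in different components.
2-3 (8): add — endpoints in different components.
3-6 (8): add — endpoints in different components.
5-6 (8): skip — 5 and 6 already connected.
6-7 (9): add — endpoints in different components.
The 3rd edge added is 4-7.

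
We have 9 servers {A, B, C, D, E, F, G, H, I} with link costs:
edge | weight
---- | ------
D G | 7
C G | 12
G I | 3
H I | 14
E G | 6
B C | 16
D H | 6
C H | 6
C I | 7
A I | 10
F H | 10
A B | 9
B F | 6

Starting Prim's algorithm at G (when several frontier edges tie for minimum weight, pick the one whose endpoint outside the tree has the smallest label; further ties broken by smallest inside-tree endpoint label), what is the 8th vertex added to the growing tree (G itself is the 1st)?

Grow the tree from G using Prim:
Step 1: cheapest edge leaving the tree is G I (3); add I.
Step 2: cheapest edge leaving the tree is E G (6); add E.
Step 3: cheapest edge leaving the tree is C I (7); add C.
Step 4: cheapest edge leaving the tree is C H (6); add H.
Step 5: cheapest edge leaving the tree is D H (6); add D.
Step 6: cheapest edge leaving the tree is A I (10); add A.
Step 7: cheapest edge leaving the tree is A B (9); add B.
Step 8: cheapest edge leaving the tree is B F (6); add F.
Vertex order: G, I, E, C, H, D, A, B, F. The 8th vertex is B.

B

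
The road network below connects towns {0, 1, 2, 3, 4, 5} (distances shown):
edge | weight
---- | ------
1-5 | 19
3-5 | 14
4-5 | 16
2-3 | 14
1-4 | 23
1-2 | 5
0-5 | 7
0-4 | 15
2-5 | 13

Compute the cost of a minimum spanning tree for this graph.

Kruskal: consider edges lightest-first.
1-2 (5): add. Components now {0} {1,2} {3} {4} {5}
0-5 (7): add. Components now {0,5} {1,2} {3} {4}
2-5 (13): add. Components now {0,1,2,5} {3} {4}
2-3 (14): add. Components now {0,1,2,3,5} {4}
3-5 (14): skip — 3 and 5 already connected.
0-4 (15): add. Components now {0,1,2,3,4,5}
MST edges: 1-2, 0-5, 2-5, 2-3, 0-4; total weight 5+7+13+14+15 = 54.

54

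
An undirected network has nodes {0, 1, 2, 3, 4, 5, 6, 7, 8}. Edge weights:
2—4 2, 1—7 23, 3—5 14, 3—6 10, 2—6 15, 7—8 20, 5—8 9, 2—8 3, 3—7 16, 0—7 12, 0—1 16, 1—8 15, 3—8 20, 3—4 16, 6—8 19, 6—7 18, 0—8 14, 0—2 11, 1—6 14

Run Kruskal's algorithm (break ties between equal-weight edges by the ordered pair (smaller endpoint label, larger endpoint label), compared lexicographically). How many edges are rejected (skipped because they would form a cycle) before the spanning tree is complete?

1

Kruskal: consider edges lightest-first.
2—4 (2): add — endpoints in different components.
2—8 (3): add — endpoints in different components.
5—8 (9): add — endpoints in different components.
3—6 (10): add — endpoints in different components.
0—2 (11): add — endpoints in different components.
0—7 (12): add — endpoints in different components.
0—8 (14): skip — 0 and 8 already connected.
1—6 (14): add — endpoints in different components.
3—5 (14): add — endpoints in different components.
Edges rejected before the tree was complete: 1.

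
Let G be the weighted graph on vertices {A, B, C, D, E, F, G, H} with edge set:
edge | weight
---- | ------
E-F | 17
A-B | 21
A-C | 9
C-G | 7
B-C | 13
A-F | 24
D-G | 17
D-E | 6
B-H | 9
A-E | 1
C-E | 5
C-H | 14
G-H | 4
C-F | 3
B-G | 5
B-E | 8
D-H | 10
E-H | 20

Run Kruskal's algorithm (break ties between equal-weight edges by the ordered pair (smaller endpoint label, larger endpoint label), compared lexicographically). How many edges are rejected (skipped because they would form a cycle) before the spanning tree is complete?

0

Sort edges by weight, then run Kruskal:
A-E (1): add — endpoints in different components.
C-F (3): add — endpoints in different components.
G-H (4): add — endpoints in different components.
B-G (5): add — endpoints in different components.
C-E (5): add — endpoints in different components.
D-E (6): add — endpoints in different components.
C-G (7): add — endpoints in different components.
Edges rejected before the tree was complete: 0.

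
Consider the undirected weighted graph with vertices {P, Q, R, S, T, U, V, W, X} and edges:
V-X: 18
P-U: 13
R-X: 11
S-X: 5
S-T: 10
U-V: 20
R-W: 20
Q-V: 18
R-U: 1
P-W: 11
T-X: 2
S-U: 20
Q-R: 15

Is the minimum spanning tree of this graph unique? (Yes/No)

Sort edges by weight, then run Kruskal:
R-U (1): add — endpoints in different components.
T-X (2): add — endpoints in different components.
S-X (5): add — endpoints in different components.
S-T (10): skip — T and S already connected.
P-W (11): add — endpoints in different components.
R-X (11): add — endpoints in different components.
P-U (13): add — endpoints in different components.
Q-R (15): add — endpoints in different components.
Q-V (18): add — endpoints in different components.
Non-tree edge V-X has weight 18, equal to the heaviest edge on its tree cycle — swapping gives another MST of the same weight. Not unique.

No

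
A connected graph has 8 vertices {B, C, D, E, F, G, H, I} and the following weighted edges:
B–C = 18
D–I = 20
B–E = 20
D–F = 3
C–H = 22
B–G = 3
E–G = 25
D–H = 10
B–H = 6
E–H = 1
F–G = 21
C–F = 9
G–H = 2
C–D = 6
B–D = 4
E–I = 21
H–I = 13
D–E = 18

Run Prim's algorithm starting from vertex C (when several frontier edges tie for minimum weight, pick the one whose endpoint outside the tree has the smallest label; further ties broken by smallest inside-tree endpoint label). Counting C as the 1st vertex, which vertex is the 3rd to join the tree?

F

Grow the tree from C using Prim:
Step 1: cheapest edge leaving the tree is C–D (6); add D.
Step 2: cheapest edge leaving the tree is D–F (3); add F.
Step 3: cheapest edge leaving the tree is B–D (4); add B.
Step 4: cheapest edge leaving the tree is B–G (3); add G.
Step 5: cheapest edge leaving the tree is G–H (2); add H.
Step 6: cheapest edge leaving the tree is E–H (1); add E.
Step 7: cheapest edge leaving the tree is H–I (13); add I.
Vertex order: C, D, F, B, G, H, E, I. The 3rd vertex is F.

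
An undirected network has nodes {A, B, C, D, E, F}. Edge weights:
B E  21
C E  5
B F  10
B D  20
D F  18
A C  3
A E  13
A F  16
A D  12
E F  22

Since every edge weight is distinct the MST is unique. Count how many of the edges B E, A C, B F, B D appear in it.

Sort edges by weight, then run Kruskal:
A C (3): add. Components now {A,C} {B} {D} {E} {F}
C E (5): add. Components now {A,C,E} {B} {D} {F}
B F (10): add. Components now {A,C,E} {B,F} {D}
A D (12): add. Components now {A,C,D,E} {B,F}
A E (13): skip — A and E already connected.
A F (16): add. Components now {A,B,C,D,E,F}
MST edge set: {A C, C E, B F, A D, A F}.
Of the listed edges, {A C, B F} are in the MST → 2.

2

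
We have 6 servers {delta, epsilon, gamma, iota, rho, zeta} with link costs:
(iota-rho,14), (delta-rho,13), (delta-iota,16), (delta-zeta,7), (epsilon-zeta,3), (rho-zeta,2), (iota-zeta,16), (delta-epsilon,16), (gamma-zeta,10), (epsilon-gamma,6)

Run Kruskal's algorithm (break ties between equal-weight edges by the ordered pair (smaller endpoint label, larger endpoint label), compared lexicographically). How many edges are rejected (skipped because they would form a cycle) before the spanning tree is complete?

2

Sort edges by weight, then run Kruskal:
rho-zeta (2): add. Components now {epsilon} {gamma} {delta} {rho,zeta} {iota}
epsilon-zeta (3): add. Components now {epsilon,rho,zeta} {gamma} {delta} {iota}
epsilon-gamma (6): add. Components now {epsilon,gamma,rho,zeta} {delta} {iota}
delta-zeta (7): add. Components now {delta,epsilon,gamma,rho,zeta} {iota}
gamma-zeta (10): skip — gamma and zeta already connected.
delta-rho (13): skip — delta and rho already connected.
iota-rho (14): add. Components now {delta,epsilon,gamma,iota,rho,zeta}
Edges rejected before the tree was complete: 2.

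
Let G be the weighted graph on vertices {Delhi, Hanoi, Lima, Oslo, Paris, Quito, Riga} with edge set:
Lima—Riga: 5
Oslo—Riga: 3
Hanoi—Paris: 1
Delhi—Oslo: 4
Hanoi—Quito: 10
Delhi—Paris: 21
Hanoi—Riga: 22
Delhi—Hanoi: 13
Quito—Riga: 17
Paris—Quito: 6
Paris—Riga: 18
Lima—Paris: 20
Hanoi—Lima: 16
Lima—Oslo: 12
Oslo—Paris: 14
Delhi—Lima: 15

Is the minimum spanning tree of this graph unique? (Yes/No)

Yes

Kruskal: consider edges lightest-first.
Hanoi—Paris (1): add — endpoints in different components.
Oslo—Riga (3): add — endpoints in different components.
Delhi—Oslo (4): add — endpoints in different components.
Lima—Riga (5): add — endpoints in different components.
Paris—Quito (6): add — endpoints in different components.
Hanoi—Quito (10): skip — Quito and Hanoi already connected.
Lima—Oslo (12): skip — Oslo and Lima already connected.
Delhi—Hanoi (13): add — endpoints in different components.
Every non-tree edge has weight strictly greater than the heaviest edge on the tree path between its endpoints, so the MST is unique.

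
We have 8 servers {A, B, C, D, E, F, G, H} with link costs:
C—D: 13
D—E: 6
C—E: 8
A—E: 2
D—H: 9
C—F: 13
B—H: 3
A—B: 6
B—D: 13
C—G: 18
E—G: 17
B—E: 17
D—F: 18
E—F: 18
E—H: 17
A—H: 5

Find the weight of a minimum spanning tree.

Kruskal: consider edges lightest-first.
A—E (2): add — endpoints in different components.
B—H (3): add — endpoints in different components.
A—H (5): add — endpoints in different components.
A—B (6): skip — A and B already connected.
D—E (6): add — endpoints in different components.
C—E (8): add — endpoints in different components.
D—H (9): skip — D and H already connected.
B—D (13): skip — B and D already connected.
C—D (13): skip — C and D already connected.
C—F (13): add — endpoints in different components.
B—E (17): skip — B and E already connected.
E—G (17): add — endpoints in different components.
MST edges: A—E, B—H, A—H, D—E, C—E, C—F, E—G; total weight 2+3+5+6+8+13+17 = 54.

54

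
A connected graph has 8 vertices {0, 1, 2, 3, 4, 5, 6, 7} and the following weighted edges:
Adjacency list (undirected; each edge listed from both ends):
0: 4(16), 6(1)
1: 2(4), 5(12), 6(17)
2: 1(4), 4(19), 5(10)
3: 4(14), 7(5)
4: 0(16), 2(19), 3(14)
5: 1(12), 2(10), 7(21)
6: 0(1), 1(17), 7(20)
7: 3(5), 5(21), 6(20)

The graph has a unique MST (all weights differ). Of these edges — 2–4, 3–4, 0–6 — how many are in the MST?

Sort edges by weight, then run Kruskal:
0–6 (1): add — endpoints in different components.
1–2 (4): add — endpoints in different components.
3–7 (5): add — endpoints in different components.
2–5 (10): add — endpoints in different components.
1–5 (12): skip — 1 and 5 already connected.
3–4 (14): add — endpoints in different components.
0–4 (16): add — endpoints in different components.
1–6 (17): add — endpoints in different components.
MST edge set: {0–6, 1–2, 3–7, 2–5, 3–4, 0–4, 1–6}.
Of the listed edges, {3–4, 0–6} are in the MST → 2.

2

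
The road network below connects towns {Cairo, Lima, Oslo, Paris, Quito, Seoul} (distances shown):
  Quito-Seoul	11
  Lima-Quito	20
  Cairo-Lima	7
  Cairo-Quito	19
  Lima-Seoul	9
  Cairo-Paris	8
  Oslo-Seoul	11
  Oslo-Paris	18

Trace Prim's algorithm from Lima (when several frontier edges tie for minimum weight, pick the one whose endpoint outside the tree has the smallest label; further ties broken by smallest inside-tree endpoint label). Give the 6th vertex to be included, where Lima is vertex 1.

Grow the tree from Lima using Prim:
Step 1: frontier [Cairo-Lima 7, Lima-Seoul 9, Lima-Quito 20] → take Cairo-Lima (7); add Cairo.
Step 2: frontier [Cairo-Paris 8, Cairo-Quito 19, Lima-Seoul 9, Lima-Quito 20] → take Cairo-Paris (8); add Paris.
Step 3: frontier [Cairo-Quito 19, Lima-Seoul 9, Lima-Quito 20, Oslo-Paris 18] → take Lima-Seoul (9); add Seoul.
Step 4: frontier [Cairo-Quito 19, Lima-Quito 20, Oslo-Paris 18, Oslo-Seoul 11, Quito-Seoul 11] → take Oslo-Seoul (11); add Oslo.
Step 5: frontier [Cairo-Quito 19, Lima-Quito 20, Quito-Seoul 11] → take Quito-Seoul (11); add Quito.
Vertex order: Lima, Cairo, Paris, Seoul, Oslo, Quito. The 6th vertex is Quito.

Quito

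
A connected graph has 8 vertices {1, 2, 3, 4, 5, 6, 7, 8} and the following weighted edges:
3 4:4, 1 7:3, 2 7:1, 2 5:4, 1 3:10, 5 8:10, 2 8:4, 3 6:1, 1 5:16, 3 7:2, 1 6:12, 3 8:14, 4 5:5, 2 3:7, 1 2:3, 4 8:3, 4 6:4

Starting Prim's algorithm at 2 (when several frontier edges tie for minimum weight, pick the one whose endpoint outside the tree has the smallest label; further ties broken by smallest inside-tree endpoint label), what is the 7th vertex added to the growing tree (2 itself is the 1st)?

8

Grow the tree from 2 using Prim:
Step 1: cheapest edge leaving the tree is 2 7 (1); add 7.
Step 2: cheapest edge leaving the tree is 3 7 (2); add 3.
Step 3: cheapest edge leaving the tree is 3 6 (1); add 6.
Step 4: cheapest edge leaving the tree is 1 2 (3); add 1.
Step 5: cheapest edge leaving the tree is 3 4 (4); add 4.
Step 6: cheapest edge leaving the tree is 4 8 (3); add 8.
Step 7: cheapest edge leaving the tree is 2 5 (4); add 5.
Vertex order: 2, 7, 3, 6, 1, 4, 8, 5. The 7th vertex is 8.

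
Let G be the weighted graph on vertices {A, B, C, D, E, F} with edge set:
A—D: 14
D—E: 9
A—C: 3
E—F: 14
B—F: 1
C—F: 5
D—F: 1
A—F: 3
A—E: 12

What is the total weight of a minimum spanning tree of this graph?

17

Kruskal: consider edges lightest-first.
B—F (1): add. Components now {A} {B,F} {C} {D} {E}
D—F (1): add. Components now {A} {B,D,F} {C} {E}
A—C (3): add. Components now {A,C} {B,D,F} {E}
A—F (3): add. Components now {A,B,C,D,F} {E}
C—F (5): skip — C and F already connected.
D—E (9): add. Components now {A,B,C,D,E,F}
MST edges: B—F, D—F, A—C, A—F, D—E; total weight 1+1+3+3+9 = 17.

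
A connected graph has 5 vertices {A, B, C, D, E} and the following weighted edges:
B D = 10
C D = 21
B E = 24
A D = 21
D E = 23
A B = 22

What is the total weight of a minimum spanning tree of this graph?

75

Kruskal's algorithm — process edges by increasing weight (ties by edge label):
B D (10): add — endpoints in different components.
A D (21): add — endpoints in different components.
C D (21): add — endpoints in different components.
A B (22): skip — A and B already connected.
D E (23): add — endpoints in different components.
MST edges: B D, A D, C D, D E; total weight 10+21+21+23 = 75.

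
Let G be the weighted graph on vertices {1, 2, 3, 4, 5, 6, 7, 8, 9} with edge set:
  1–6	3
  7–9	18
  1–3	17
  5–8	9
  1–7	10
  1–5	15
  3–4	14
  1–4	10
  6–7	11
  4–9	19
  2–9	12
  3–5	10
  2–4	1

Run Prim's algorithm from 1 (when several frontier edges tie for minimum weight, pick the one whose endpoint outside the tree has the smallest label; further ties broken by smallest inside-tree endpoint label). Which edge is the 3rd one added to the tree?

2-4

Prim's algorithm from 1:
Step 1: frontier [1–6 3, 1–4 10, 1–7 10, 1–5 15, 1–3 17] → take 1–6 (3); add 6.
Step 2: frontier [1–4 10, 1–7 10, 1–5 15, 1–3 17, 6–7 11] → take 1–4 (10); add 4.
Step 3: frontier [1–7 10, 1–5 15, 1–3 17, 2–4 1, 3–4 14, 4–9 19, 6–7 11] → take 2–4 (1); add 2.
Step 4: frontier [1–7 10, 1–5 15, 1–3 17, 2–9 12, 3–4 14, 4–9 19, 6–7 11] → take 1–7 (10); add 7.
Step 5: frontier [1–5 15, 1–3 17, 2–9 12, 3–4 14, 4–9 19, 7–9 18] → take 2–9 (12); add 9.
Step 6: frontier [1–5 15, 1–3 17, 3–4 14] → take 3–4 (14); add 3.
Step 7: frontier [1–5 15, 3–5 10] → take 3–5 (10); add 5.
Step 8: frontier [5–8 9] → take 5–8 (9); add 8.
The 3rd edge added is 2–4.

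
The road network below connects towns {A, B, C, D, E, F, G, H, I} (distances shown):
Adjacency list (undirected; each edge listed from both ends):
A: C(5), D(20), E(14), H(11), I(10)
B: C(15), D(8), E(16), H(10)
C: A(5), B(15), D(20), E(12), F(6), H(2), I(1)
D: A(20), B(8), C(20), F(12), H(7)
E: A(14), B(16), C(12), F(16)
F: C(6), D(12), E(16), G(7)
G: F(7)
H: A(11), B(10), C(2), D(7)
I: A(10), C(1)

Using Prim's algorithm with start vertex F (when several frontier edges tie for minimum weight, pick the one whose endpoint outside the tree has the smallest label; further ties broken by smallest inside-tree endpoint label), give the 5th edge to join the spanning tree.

Prim, starting at F.
Step 1: cheapest edge leaving the tree is C—F (6); add C.
Step 2: cheapest edge leaving the tree is C—I (1); add I.
Step 3: cheapest edge leaving the tree is C—H (2); add H.
Step 4: cheapest edge leaving the tree is A—C (5); add A.
Step 5: cheapest edge leaving the tree is D—H (7); add D.
Step 6: cheapest edge leaving the tree is F—G (7); add G.
Step 7: cheapest edge leaving the tree is B—D (8); add B.
Step 8: cheapest edge leaving the tree is C—E (12); add E.
The 5th edge added is D—H.

D-H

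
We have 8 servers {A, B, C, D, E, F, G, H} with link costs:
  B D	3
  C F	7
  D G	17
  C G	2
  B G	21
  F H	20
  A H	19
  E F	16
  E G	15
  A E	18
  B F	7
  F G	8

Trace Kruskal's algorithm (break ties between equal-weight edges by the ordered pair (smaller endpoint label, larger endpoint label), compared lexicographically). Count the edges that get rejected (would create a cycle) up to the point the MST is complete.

3

Kruskal's algorithm — process edges by increasing weight (ties by edge label):
C G (2): add — endpoints in different components.
B D (3): add — endpoints in different components.
B F (7): add — endpoints in different components.
C F (7): add — endpoints in different components.
F G (8): skip — F and G already connected.
E G (15): add — endpoints in different components.
E F (16): skip — E and F already connected.
D G (17): skip — D and G already connected.
A E (18): add — endpoints in different components.
A H (19): add — endpoints in different components.
Edges rejected before the tree was complete: 3.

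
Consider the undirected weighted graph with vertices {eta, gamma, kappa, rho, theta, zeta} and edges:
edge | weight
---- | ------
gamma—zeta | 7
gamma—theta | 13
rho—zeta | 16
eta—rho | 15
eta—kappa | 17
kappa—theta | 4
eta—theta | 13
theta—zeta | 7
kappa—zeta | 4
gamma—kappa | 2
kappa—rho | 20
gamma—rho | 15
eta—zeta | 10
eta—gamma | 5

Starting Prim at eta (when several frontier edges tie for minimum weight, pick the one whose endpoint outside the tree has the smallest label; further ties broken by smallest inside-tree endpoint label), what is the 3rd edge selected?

Prim's algorithm from eta:
Step 1: cheapest edge leaving the tree is eta—gamma (5); add gamma.
Step 2: cheapest edge leaving the tree is gamma—kappa (2); add kappa.
Step 3: cheapest edge leaving the tree is kappa—theta (4); add theta.
Step 4: cheapest edge leaving the tree is kappa—zeta (4); add zeta.
Step 5: cheapest edge leaving the tree is eta—rho (15); add rho.
The 3rd edge added is kappa—theta.

kappa-theta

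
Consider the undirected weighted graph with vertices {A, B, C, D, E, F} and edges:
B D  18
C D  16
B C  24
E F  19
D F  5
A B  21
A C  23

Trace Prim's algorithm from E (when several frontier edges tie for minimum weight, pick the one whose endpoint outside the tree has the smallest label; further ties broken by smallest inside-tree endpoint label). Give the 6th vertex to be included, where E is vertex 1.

Prim, starting at E.
Step 1: frontier [E F 19] → take E F (19); add F.
Step 2: frontier [D F 5] → take D F (5); add D.
Step 3: frontier [C D 16, B D 18] → take C D (16); add C.
Step 4: frontier [A C 23, B C 24, B D 18] → take B D (18); add B.
Step 5: frontier [A B 21, A C 23] → take A B (21); add A.
Vertex order: E, F, D, C, B, A. The 6th vertex is A.

A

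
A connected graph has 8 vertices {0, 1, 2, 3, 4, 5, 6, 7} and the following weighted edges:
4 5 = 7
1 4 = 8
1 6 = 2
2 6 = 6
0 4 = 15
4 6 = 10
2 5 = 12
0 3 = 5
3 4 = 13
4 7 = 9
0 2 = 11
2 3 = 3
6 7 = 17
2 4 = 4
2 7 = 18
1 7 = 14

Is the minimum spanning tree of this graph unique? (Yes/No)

Yes

Kruskal's algorithm — process edges by increasing weight (ties by edge label):
1 6 (2): add — endpoints in different components.
2 3 (3): add — endpoints in different components.
2 4 (4): add — endpoints in different components.
0 3 (5): add — endpoints in different components.
2 6 (6): add — endpoints in different components.
4 5 (7): add — endpoints in different components.
1 4 (8): skip — 1 and 4 already connected.
4 7 (9): add — endpoints in different components.
Every non-tree edge has weight strictly greater than the heaviest edge on the tree path between its endpoints, so the MST is unique.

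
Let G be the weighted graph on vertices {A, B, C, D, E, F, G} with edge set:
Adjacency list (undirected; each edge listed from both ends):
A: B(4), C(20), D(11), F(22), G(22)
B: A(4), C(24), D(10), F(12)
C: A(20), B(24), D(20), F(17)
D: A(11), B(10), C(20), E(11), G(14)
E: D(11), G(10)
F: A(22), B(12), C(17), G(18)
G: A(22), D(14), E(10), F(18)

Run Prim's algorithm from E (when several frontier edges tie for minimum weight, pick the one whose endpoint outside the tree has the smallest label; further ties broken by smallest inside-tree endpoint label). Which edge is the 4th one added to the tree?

A-B

Prim, starting at E.
Step 1: frontier [E–G 10, D–E 11] → take E–G (10); add G.
Step 2: frontier [D–E 11, D–G 14, F–G 18, A–G 22] → take D–E (11); add D.
Step 3: frontier [B–D 10, A–D 11, C–D 20, F–G 18, A–G 22] → take B–D (10); add B.
Step 4: frontier [A–B 4, B–F 12, B–C 24, A–D 11, C–D 20, F–G 18, A–G 22] → take A–B (4); add A.
Step 5: frontier [A–C 20, A–F 22, B–F 12, B–C 24, C–D 20, F–G 18] → take B–F (12); add F.
Step 6: frontier [A–C 20, B–C 24, C–D 20, C–F 17] → take C–F (17); add C.
The 4th edge added is A–B.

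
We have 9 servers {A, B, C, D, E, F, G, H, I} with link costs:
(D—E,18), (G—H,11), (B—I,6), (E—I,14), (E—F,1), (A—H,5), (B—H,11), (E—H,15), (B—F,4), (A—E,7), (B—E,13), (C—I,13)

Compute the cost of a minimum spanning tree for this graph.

Prim's algorithm from F:
Step 1: cheapest edge leaving the tree is E—F (1); add E.
Step 2: cheapest edge leaving the tree is B—F (4); add B.
Step 3: cheapest edge leaving the tree is B—I (6); add I.
Step 4: cheapest edge leaving the tree is A—E (7); add A.
Step 5: cheapest edge leaving the tree is A—H (5); add H.
Step 6: cheapest edge leaving the tree is G—H (11); add G.
Step 7: cheapest edge leaving the tree is C—I (13); add C.
Step 8: cheapest edge leaving the tree is D—E (18); add D.
MST edges: E—F, B—F, B—I, A—E, A—H, G—H, C—I, D—E; total weight 1+4+6+7+5+11+13+18 = 65.

65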